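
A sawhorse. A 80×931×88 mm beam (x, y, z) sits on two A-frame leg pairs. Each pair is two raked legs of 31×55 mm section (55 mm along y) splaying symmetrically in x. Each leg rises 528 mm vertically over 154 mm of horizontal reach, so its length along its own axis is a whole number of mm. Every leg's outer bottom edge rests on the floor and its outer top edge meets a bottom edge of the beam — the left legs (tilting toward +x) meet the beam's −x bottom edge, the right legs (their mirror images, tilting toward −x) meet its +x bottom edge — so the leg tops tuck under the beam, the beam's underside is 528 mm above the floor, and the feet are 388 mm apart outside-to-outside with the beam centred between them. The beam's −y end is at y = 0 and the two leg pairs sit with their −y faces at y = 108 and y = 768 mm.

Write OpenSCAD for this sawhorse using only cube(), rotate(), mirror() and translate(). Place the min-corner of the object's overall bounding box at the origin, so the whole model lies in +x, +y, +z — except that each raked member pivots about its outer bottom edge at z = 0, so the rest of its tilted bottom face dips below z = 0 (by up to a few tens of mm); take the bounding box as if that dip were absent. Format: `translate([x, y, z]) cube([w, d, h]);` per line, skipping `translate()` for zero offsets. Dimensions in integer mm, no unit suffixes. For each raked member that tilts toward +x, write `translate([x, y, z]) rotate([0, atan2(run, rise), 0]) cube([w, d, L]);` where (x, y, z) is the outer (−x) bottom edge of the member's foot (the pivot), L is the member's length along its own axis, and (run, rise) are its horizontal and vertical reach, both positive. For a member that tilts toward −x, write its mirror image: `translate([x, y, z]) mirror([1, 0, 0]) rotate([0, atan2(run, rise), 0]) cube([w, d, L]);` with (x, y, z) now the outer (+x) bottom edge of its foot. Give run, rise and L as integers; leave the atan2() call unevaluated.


translate([154, 0, 528]) cube([80, 931, 88]);
translate([0, 108, 0]) rotate([0, atan2(154, 528), 0]) cube([31, 55, 550]);
translate([388, 108, 0]) mirror([1, 0, 0]) rotate([0, atan2(154, 528), 0]) cube([31, 55, 550]);
translate([0, 768, 0]) rotate([0, atan2(154, 528), 0]) cube([31, 55, 550]);
translate([388, 768, 0]) mirror([1, 0, 0]) rotate([0, atan2(154, 528), 0]) cube([31, 55, 550]);


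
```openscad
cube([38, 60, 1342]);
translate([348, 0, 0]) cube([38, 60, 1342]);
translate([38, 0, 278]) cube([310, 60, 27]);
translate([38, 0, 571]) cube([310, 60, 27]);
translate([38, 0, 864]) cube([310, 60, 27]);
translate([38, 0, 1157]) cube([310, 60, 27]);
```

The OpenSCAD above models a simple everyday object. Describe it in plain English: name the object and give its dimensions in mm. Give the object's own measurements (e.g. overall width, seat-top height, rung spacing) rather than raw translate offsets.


A straight ladder. Two 38×60 mm vertical rails, 1342 mm tall, stand 386 mm apart (outside-to-outside) with their front faces coplanar on the −y side. 4 rungs, each 60 mm deep and 27 mm tall, span between the inner faces of the rails, front faces flush with the rails. The lowest rung's underside is at z = 278 mm and rungs are spaced 293 mm apart (underside to underside).


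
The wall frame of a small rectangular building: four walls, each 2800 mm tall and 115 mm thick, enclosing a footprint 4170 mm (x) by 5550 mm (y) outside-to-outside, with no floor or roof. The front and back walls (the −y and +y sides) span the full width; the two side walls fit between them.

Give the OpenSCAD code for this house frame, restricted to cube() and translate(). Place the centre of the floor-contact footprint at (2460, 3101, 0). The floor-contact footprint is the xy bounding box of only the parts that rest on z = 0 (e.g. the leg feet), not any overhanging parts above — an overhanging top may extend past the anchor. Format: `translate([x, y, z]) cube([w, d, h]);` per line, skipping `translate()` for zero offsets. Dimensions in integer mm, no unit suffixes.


translate([375, 326, 0]) cube([4170, 115, 2800]);
translate([375, 5761, 0]) cube([4170, 115, 2800]);
translate([375, 441, 0]) cube([115, 5320, 2800]);
translate([4430, 441, 0]) cube([115, 5320, 2800]);


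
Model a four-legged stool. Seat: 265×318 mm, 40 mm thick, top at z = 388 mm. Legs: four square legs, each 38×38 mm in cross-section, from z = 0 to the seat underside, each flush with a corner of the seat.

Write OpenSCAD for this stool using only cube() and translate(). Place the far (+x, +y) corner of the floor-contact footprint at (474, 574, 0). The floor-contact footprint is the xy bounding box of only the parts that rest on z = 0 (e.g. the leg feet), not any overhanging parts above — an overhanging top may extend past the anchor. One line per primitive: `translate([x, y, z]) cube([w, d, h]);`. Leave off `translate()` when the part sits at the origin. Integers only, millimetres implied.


// leg_h = 388 - 40 = 348
translate([209, 256, 348]) cube([265, 318, 40]);
translate([209, 256, 0]) cube([38, 38, 348]);
translate([436, 256, 0]) cube([38, 38, 348]);
translate([209, 536, 0]) cube([38, 38, 348]);
translate([436, 536, 0]) cube([38, 38, 348]);


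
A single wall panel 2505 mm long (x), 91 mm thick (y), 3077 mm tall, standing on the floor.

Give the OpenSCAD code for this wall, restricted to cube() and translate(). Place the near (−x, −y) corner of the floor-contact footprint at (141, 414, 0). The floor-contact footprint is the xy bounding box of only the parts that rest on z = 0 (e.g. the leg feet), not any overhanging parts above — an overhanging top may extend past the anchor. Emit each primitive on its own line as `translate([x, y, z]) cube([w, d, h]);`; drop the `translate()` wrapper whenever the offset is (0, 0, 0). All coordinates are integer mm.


translate([141, 414, 0]) cube([2505, 91, 3077]);


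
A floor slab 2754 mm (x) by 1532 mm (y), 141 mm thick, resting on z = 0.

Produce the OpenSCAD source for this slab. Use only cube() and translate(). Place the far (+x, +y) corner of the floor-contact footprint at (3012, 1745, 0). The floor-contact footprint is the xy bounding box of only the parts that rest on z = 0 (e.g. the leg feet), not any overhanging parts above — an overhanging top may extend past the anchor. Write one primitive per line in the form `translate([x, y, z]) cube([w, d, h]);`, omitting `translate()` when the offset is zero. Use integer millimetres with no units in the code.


translate([258, 213, 0]) cube([2754, 1532, 141]);


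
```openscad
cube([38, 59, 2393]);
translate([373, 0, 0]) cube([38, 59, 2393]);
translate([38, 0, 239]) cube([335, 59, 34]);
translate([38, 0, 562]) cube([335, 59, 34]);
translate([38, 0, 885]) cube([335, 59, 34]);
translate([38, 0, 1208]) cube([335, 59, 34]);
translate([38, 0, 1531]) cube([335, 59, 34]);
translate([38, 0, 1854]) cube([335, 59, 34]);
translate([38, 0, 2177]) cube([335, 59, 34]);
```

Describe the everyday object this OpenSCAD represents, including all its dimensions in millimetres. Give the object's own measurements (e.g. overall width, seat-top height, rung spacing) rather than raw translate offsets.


A straight ladder. Two 38×59 mm vertical rails, 2393 mm tall, stand 411 mm apart (outside-to-outside) with their front faces coplanar on the −y side. 7 rungs, each 59 mm deep and 34 mm tall, span between the inner faces of the rails, front faces flush with the rails. The lowest rung's underside is at z = 239 mm and rungs are spaced 323 mm apart (underside to underside).


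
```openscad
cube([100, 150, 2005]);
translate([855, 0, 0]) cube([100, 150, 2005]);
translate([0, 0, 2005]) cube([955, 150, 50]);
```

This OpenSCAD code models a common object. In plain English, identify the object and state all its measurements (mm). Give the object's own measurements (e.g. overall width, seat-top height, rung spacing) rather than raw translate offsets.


A door frame. The clear opening is 755 mm wide and 2005 mm high. Two 100 mm wide jambs, 150 mm deep, stand either side of the opening from the floor to the top of the opening. A 50 mm thick head sits across the top of both jambs, spanning the full outside width of the frame.


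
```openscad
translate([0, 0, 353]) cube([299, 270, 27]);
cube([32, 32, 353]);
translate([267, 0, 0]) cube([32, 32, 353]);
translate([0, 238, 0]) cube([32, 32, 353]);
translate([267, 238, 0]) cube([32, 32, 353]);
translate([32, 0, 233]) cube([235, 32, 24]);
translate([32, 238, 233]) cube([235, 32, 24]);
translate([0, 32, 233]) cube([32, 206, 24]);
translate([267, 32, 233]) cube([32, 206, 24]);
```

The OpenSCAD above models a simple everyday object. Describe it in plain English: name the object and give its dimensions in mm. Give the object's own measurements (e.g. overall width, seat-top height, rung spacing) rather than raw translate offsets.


A simple wooden stool: a rectangular seat 299 mm (x) by 270 mm (y), 27 mm thick, top face at z = 380 mm, on four square legs, each 32×32 mm in cross-section. The legs rest on z = 0, each flush with a corner of the seat. Four stretchers, 32 mm wide and 24 mm tall, connect adjacent legs with their undersides at z = 233 mm, each running between the inner faces of the legs it joins and aligned with the legs' outer faces on the other axis.


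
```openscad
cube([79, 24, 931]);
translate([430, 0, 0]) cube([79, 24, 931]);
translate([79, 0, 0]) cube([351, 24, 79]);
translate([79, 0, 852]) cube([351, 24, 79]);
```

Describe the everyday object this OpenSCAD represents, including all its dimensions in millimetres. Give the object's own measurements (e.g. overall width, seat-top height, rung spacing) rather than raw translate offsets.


A rectangular picture frame lying in the x–z plane (depth along y). The opening is 351 mm wide (x) by 773 mm tall (z), surrounded by a border 79 mm wide on all four sides. The frame is 24 mm deep and is made of two full-height vertical stiles with two horizontal rails fitted between them.


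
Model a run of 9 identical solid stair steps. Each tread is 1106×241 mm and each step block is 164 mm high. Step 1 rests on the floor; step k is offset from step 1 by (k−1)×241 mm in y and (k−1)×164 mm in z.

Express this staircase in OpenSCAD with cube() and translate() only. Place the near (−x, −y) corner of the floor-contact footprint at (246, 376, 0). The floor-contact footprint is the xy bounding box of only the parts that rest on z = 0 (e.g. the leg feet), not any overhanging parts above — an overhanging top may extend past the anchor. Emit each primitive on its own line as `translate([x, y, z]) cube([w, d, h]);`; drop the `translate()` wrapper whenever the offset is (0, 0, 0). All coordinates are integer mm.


translate([246, 376, 0]) cube([1106, 241, 164]);
translate([246, 617, 164]) cube([1106, 241, 164]);
translate([246, 858, 328]) cube([1106, 241, 164]);
translate([246, 1099, 492]) cube([1106, 241, 164]);
translate([246, 1340, 656]) cube([1106, 241, 164]);
translate([246, 1581, 820]) cube([1106, 241, 164]);
translate([246, 1822, 984]) cube([1106, 241, 164]);
translate([246, 2063, 1148]) cube([1106, 241, 164]);
translate([246, 2304, 1312]) cube([1106, 241, 164]);


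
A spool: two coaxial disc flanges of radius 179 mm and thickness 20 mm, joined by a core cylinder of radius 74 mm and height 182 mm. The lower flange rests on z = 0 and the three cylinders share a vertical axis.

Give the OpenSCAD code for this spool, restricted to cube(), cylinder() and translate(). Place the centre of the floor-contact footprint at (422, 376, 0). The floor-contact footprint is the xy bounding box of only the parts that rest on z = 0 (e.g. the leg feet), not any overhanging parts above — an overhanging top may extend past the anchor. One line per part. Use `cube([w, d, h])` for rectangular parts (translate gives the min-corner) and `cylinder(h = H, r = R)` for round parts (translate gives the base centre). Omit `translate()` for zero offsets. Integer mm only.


translate([422, 376, 0]) cylinder(h = 20, r = 179);
translate([422, 376, 20]) cylinder(h = 182, r = 74);
translate([422, 376, 202]) cylinder(h = 20, r = 179);


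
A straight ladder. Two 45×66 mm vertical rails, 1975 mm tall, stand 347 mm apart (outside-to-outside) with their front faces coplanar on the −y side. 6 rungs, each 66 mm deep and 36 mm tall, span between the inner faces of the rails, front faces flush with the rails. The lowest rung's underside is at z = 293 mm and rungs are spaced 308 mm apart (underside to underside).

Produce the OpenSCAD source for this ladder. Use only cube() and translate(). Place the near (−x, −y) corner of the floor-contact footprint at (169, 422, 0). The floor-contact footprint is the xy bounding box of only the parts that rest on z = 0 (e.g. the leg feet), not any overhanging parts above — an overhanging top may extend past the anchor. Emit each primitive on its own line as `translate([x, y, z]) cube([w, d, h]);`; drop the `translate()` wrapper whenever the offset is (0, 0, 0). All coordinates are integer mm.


// rung span = 347 - 2*45 = 257
// rung[k] z = 293 + k*308
translate([169, 422, 0]) cube([45, 66, 1975]);
translate([471, 422, 0]) cube([45, 66, 1975]);
translate([214, 422, 293]) cube([257, 66, 36]);
translate([214, 422, 601]) cube([257, 66, 36]);
translate([214, 422, 909]) cube([257, 66, 36]);
translate([214, 422, 1217]) cube([257, 66, 36]);
translate([214, 422, 1525]) cube([257, 66, 36]);
translate([214, 422, 1833]) cube([257, 66, 36]);


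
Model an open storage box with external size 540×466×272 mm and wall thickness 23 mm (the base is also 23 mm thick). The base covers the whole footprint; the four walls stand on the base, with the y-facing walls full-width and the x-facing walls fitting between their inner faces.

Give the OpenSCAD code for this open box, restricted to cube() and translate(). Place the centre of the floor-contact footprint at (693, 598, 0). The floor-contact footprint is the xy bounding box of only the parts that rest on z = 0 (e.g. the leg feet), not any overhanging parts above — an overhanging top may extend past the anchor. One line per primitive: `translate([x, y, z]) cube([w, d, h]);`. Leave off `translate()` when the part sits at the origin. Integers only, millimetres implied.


translate([423, 365, 0]) cube([540, 466, 23]);
translate([423, 365, 23]) cube([540, 23, 249]);
translate([423, 808, 23]) cube([540, 23, 249]);
translate([423, 388, 23]) cube([23, 420, 249]);
translate([940, 388, 23]) cube([23, 420, 249]);


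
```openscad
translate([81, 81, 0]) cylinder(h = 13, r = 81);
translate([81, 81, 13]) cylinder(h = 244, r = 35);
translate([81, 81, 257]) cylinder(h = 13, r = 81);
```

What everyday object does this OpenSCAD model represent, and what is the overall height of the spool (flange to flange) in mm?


A spool. The overall height is 270 mm.

Three coaxial cylinders, large–small–large — a spool. Two 13 mm flanges and a 244 mm core give 13 + 244 + 13 = 270 mm.


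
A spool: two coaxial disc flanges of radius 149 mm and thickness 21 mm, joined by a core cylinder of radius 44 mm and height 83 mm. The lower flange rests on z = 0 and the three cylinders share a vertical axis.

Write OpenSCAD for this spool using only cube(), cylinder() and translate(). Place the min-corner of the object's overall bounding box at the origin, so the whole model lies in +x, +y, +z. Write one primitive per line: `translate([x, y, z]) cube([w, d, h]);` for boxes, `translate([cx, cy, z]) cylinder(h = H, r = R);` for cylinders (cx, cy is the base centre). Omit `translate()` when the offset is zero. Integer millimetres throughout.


translate([149, 149, 0]) cylinder(h = 21, r = 149);
translate([149, 149, 21]) cylinder(h = 83, r = 44);
translate([149, 149, 104]) cylinder(h = 21, r = 149);


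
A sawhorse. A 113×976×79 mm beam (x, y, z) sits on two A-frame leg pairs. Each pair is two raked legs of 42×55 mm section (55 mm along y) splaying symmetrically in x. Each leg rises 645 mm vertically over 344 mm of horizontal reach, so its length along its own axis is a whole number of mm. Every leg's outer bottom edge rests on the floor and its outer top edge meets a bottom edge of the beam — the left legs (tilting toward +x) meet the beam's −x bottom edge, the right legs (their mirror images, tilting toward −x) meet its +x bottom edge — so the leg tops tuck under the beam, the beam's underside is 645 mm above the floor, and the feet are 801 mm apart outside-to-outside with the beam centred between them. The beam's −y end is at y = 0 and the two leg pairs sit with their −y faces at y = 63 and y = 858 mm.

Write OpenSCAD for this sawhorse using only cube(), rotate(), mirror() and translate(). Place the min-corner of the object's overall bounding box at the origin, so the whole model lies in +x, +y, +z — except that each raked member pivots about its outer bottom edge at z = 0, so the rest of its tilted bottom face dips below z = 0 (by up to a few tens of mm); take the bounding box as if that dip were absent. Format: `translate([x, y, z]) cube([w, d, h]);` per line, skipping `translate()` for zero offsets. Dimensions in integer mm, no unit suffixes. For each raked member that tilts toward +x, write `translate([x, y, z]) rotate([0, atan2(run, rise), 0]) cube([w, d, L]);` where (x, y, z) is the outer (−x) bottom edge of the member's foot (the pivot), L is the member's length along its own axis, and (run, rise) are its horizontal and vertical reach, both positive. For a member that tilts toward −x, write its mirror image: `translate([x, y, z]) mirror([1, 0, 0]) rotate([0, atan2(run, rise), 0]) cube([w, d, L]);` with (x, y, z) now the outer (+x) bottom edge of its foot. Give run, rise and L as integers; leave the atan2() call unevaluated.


translate([344, 0, 645]) cube([113, 976, 79]);
translate([0, 63, 0]) rotate([0, atan2(344, 645), 0]) cube([42, 55, 731]);
translate([801, 63, 0]) mirror([1, 0, 0]) rotate([0, atan2(344, 645), 0]) cube([42, 55, 731]);
translate([0, 858, 0]) rotate([0, atan2(344, 645), 0]) cube([42, 55, 731]);
translate([801, 858, 0]) mirror([1, 0, 0]) rotate([0, atan2(344, 645), 0]) cube([42, 55, 731]);


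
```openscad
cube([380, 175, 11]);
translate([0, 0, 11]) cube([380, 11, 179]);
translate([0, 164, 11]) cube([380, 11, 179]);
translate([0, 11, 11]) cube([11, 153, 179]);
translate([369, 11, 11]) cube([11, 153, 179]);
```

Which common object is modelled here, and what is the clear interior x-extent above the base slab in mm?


An open box. The internal width is 358 mm.

A 380×175 base slab with four walls standing on it — an open box. The base is 380 mm wide and the walls are 11 mm thick, so the internal width is 380 − 2 × 11 = 358 mm.


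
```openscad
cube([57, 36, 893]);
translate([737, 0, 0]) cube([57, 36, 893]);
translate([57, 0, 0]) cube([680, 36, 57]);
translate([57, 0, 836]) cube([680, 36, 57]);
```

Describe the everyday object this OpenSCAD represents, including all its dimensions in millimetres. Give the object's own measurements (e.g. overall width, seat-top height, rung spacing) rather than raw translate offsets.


A rectangular picture frame lying in the x–z plane (depth along y). The opening is 680 mm wide (x) by 779 mm tall (z), surrounded by a border 57 mm wide on all four sides. The frame is 36 mm deep and is made of two full-height vertical stiles with two horizontal rails fitted between them.


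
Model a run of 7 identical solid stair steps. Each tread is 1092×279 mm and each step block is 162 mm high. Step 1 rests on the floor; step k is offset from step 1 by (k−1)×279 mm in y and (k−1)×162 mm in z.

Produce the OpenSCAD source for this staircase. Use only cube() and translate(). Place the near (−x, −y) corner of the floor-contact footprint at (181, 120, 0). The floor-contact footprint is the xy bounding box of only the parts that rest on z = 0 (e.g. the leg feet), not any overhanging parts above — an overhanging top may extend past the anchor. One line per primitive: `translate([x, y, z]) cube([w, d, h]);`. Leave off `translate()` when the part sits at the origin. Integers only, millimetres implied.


translate([181, 120, 0]) cube([1092, 279, 162]);
translate([181, 399, 162]) cube([1092, 279, 162]);
translate([181, 678, 324]) cube([1092, 279, 162]);
translate([181, 957, 486]) cube([1092, 279, 162]);
translate([181, 1236, 648]) cube([1092, 279, 162]);
translate([181, 1515, 810]) cube([1092, 279, 162]);
translate([181, 1794, 972]) cube([1092, 279, 162]);


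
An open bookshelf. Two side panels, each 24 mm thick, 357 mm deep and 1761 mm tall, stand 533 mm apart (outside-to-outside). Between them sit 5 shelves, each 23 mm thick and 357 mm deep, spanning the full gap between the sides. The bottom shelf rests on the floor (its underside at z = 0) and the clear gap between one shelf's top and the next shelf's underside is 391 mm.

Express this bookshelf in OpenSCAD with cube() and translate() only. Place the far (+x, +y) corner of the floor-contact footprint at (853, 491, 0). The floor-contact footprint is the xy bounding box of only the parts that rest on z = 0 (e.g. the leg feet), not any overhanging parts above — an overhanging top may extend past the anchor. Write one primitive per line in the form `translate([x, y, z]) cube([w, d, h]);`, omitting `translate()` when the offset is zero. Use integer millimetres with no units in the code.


translate([320, 134, 0]) cube([24, 357, 1761]);
translate([829, 134, 0]) cube([24, 357, 1761]);
translate([344, 134, 0]) cube([485, 357, 23]);
translate([344, 134, 414]) cube([485, 357, 23]);
translate([344, 134, 828]) cube([485, 357, 23]);
translate([344, 134, 1242]) cube([485, 357, 23]);
translate([344, 134, 1656]) cube([485, 357, 23]);


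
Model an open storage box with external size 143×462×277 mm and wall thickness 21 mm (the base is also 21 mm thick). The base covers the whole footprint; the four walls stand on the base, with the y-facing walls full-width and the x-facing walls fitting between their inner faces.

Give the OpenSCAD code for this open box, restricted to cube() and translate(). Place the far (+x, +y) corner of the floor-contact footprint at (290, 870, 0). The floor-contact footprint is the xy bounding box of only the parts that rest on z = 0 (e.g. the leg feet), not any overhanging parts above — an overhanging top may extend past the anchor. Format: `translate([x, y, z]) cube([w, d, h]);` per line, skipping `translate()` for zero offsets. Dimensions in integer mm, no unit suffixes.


translate([147, 408, 0]) cube([143, 462, 21]);
translate([147, 408, 21]) cube([143, 21, 256]);
translate([147, 849, 21]) cube([143, 21, 256]);
translate([147, 429, 21]) cube([21, 420, 256]);
translate([269, 429, 21]) cube([21, 420, 256]);


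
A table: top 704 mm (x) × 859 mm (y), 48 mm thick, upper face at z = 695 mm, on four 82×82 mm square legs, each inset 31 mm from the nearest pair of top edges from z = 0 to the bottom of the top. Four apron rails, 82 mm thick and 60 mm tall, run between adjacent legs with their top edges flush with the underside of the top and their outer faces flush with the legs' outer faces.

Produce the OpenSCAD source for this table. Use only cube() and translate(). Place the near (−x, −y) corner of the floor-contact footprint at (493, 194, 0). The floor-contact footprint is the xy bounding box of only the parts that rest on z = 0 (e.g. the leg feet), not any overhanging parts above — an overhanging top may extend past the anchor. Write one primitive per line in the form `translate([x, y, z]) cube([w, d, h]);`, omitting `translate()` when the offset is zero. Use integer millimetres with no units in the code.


translate([462, 163, 647]) cube([704, 859, 48]);
translate([493, 194, 0]) cube([82, 82, 647]);
translate([1053, 194, 0]) cube([82, 82, 647]);
translate([493, 909, 0]) cube([82, 82, 647]);
translate([1053, 909, 0]) cube([82, 82, 647]);
translate([575, 194, 587]) cube([478, 82, 60]);
translate([575, 909, 587]) cube([478, 82, 60]);
translate([493, 276, 587]) cube([82, 633, 60]);
translate([1053, 276, 587]) cube([82, 633, 60]);


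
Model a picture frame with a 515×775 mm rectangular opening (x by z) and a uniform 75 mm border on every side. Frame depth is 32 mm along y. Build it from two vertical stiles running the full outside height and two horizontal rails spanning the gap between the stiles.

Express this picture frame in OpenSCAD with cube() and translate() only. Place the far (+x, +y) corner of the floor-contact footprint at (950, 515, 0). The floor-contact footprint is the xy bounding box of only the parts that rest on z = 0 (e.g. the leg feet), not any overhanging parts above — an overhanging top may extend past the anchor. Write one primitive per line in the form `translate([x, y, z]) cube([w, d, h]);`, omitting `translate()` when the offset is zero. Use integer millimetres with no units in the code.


translate([285, 483, 0]) cube([75, 32, 925]);
translate([875, 483, 0]) cube([75, 32, 925]);
translate([360, 483, 0]) cube([515, 32, 75]);
translate([360, 483, 850]) cube([515, 32, 75]);


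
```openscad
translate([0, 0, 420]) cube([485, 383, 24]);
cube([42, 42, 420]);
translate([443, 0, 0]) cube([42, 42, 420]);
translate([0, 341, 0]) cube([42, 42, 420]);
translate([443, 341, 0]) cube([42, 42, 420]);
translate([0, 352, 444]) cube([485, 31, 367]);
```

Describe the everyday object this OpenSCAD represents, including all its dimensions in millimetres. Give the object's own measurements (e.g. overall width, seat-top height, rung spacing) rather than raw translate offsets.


A chair. The seat is a 485×383×24 mm slab with its top at z = 444 mm, on four 42×42 mm corner legs (flush with the seat edges, standing on z = 0). A flat backrest 31 mm thick, 367 mm tall, spans the full seat width and rises from the seat top along its +y edge, rear face flush with the rear of the seat.


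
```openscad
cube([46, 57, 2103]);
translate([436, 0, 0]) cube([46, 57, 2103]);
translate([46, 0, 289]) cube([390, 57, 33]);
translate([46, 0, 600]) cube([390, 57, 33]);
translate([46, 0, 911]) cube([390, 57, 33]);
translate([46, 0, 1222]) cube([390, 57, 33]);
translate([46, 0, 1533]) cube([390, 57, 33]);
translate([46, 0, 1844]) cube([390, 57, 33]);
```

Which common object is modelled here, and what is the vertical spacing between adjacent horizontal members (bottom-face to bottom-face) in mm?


A ladder. The rung spacing is 311 mm.

Two tall 46×57 posts with 6 short bars between them — a ladder. Adjacent rungs sit at z = 289 and z = 600, so the spacing is 600 − 289 = 311 mm.


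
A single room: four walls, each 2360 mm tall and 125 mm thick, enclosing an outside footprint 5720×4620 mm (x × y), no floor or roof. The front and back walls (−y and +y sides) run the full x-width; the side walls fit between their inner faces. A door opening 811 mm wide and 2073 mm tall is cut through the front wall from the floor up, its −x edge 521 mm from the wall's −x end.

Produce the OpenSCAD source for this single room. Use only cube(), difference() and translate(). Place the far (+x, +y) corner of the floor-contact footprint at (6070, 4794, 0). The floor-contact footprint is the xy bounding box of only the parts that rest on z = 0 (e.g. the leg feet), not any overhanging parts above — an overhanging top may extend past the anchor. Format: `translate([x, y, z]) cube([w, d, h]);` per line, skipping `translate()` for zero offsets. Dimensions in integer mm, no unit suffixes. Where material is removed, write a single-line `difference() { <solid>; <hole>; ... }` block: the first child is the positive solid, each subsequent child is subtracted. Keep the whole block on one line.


difference() { translate([350, 174, 0]) cube([5720, 125, 2360]); translate([871, 174, 0]) cube([811, 125, 2073]); }
translate([350, 4669, 0]) cube([5720, 125, 2360]);
translate([350, 299, 0]) cube([125, 4370, 2360]);
translate([5945, 299, 0]) cube([125, 4370, 2360]);


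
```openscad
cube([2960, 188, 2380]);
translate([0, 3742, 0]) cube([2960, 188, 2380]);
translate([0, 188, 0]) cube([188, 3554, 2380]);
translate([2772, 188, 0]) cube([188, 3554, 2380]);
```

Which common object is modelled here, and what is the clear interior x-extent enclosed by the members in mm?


A house (or room) frame. The interior width is 2584 mm.

Four 2380 mm walls enclosing a rectangle with no floor or roof — a room or house frame. Outside width is 2960 mm and wall thickness is 188 mm, so the interior width is 2960 − 2 × 188 = 2584 mm.


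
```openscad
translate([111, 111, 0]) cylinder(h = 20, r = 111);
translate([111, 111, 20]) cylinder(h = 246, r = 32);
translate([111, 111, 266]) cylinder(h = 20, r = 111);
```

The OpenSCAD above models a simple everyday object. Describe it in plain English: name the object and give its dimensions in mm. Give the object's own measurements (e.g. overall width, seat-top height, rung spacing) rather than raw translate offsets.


A spool: two coaxial disc flanges of radius 111 mm and thickness 20 mm, joined by a core cylinder of radius 32 mm and height 246 mm. The lower flange rests on z = 0 and the three cylinders share a vertical axis.


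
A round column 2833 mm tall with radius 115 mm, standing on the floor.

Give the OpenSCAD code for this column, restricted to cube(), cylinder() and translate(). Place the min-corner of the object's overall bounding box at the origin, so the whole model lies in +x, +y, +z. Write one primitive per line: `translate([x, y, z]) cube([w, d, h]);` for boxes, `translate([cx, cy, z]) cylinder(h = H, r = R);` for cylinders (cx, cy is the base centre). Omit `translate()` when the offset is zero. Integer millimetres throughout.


translate([115, 115, 0]) cylinder(h = 2833, r = 115);


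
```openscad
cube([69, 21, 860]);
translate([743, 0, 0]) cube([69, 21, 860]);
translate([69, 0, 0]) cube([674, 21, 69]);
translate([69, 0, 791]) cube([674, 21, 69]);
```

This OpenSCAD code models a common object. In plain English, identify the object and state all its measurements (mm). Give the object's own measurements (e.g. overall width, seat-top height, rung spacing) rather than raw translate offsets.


A rectangular picture frame lying in the x–z plane (depth along y). The opening is 674 mm wide (x) by 722 mm tall (z), surrounded by a border 69 mm wide on all four sides. The frame is 21 mm deep and is made of two full-height vertical stiles with two horizontal rails fitted between them.


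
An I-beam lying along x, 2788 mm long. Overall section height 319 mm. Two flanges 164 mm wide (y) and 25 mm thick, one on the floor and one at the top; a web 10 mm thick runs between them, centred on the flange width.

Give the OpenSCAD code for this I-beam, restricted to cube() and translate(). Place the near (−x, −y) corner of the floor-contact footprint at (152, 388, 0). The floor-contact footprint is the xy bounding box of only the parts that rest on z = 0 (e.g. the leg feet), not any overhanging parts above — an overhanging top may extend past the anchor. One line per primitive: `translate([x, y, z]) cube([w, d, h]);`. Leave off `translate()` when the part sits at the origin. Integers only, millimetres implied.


translate([152, 388, 0]) cube([2788, 164, 25]);
translate([152, 465, 25]) cube([2788, 10, 269]);
translate([152, 388, 294]) cube([2788, 164, 25]);


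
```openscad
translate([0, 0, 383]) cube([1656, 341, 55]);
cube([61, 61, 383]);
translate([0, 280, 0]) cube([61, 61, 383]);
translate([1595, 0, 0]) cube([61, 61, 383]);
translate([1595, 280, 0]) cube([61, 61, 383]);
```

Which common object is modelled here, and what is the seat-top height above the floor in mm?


A bench. The seat-top height is 438 mm.

A long slab on four corner posts — a bench. The slab sits at z = 383 with thickness 55, so the top is 383 + 55 = 438 mm.


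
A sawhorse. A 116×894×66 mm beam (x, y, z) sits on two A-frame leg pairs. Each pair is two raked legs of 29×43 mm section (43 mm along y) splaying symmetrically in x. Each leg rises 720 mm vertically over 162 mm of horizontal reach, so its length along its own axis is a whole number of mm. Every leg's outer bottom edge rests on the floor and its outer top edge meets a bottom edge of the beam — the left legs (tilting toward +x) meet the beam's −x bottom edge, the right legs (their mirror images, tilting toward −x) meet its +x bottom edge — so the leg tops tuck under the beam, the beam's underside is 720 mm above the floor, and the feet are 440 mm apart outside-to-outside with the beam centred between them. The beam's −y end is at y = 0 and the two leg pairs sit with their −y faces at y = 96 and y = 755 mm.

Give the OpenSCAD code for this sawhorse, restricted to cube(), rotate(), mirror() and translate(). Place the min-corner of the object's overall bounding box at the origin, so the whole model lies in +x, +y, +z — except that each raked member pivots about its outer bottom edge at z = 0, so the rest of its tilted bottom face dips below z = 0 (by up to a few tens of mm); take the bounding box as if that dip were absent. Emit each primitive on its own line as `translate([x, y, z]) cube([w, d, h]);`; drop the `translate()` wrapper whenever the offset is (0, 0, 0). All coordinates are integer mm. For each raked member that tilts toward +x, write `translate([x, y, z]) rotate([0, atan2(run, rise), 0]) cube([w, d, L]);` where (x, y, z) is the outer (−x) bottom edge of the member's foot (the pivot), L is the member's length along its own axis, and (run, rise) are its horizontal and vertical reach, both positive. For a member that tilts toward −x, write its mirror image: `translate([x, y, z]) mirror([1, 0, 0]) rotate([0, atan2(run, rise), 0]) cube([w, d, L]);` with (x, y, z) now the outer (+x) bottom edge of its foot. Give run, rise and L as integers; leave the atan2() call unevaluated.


translate([162, 0, 720]) cube([116, 894, 66]);
translate([0, 96, 0]) rotate([0, atan2(162, 720), 0]) cube([29, 43, 738]);
translate([440, 96, 0]) mirror([1, 0, 0]) rotate([0, atan2(162, 720), 0]) cube([29, 43, 738]);
translate([0, 755, 0]) rotate([0, atan2(162, 720), 0]) cube([29, 43, 738]);
translate([440, 755, 0]) mirror([1, 0, 0]) rotate([0, atan2(162, 720), 0]) cube([29, 43, 738]);


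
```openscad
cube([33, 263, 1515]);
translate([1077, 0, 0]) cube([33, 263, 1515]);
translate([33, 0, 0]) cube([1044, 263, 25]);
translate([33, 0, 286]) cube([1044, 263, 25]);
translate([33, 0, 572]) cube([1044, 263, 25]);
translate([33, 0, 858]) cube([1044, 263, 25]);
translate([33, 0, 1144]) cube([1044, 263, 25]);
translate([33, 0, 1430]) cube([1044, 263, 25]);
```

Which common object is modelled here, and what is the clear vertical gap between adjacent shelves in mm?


A bookshelf. The clear shelf gap is 261 mm.

Two tall side panels with 6 horizontal boards between them — a bookshelf. The first two shelf undersides are at z = 0 and z = 286; with shelf thickness 25, the clear gap is 286 − 0 − 25 = 261 mm.


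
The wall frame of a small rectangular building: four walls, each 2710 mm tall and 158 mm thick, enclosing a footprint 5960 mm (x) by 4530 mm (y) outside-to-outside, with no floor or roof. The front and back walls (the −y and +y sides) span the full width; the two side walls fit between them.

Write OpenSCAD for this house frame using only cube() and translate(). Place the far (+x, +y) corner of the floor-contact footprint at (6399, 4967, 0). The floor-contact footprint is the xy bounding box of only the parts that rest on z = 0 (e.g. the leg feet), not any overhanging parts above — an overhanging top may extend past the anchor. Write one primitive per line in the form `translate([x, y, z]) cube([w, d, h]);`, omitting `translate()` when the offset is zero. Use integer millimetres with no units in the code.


translate([439, 437, 0]) cube([5960, 158, 2710]);
translate([439, 4809, 0]) cube([5960, 158, 2710]);
translate([439, 595, 0]) cube([158, 4214, 2710]);
translate([6241, 595, 0]) cube([158, 4214, 2710]);


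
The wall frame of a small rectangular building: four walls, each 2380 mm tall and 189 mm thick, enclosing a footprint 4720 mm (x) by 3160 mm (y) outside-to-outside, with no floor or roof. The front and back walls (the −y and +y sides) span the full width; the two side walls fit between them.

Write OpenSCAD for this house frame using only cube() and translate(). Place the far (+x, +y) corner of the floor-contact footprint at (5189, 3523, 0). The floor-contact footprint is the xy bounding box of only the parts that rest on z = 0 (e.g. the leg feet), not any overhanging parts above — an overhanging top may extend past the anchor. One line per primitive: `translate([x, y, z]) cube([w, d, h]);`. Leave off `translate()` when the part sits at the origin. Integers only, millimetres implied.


translate([469, 363, 0]) cube([4720, 189, 2380]);
translate([469, 3334, 0]) cube([4720, 189, 2380]);
translate([469, 552, 0]) cube([189, 2782, 2380]);
translate([5000, 552, 0]) cube([189, 2782, 2380]);


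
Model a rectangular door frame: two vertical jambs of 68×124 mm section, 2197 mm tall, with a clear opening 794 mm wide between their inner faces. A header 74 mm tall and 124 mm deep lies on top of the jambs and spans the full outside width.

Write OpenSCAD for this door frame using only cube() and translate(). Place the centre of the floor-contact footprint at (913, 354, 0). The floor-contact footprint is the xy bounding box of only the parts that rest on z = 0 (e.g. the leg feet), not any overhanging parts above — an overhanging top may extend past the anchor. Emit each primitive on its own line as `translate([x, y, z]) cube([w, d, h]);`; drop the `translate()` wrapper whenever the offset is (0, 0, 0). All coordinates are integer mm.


translate([448, 292, 0]) cube([68, 124, 2197]);
translate([1310, 292, 0]) cube([68, 124, 2197]);
translate([448, 292, 2197]) cube([930, 124, 74]);


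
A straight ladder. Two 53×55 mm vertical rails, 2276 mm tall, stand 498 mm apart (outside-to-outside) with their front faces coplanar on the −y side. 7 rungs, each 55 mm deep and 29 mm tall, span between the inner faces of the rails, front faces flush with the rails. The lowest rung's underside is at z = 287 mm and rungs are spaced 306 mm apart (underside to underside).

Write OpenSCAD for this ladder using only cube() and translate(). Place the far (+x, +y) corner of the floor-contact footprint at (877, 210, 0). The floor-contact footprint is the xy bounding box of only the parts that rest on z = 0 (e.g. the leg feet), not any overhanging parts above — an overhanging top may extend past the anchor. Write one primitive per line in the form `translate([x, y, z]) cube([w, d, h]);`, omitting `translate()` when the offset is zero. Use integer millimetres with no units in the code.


translate([379, 155, 0]) cube([53, 55, 2276]);
translate([824, 155, 0]) cube([53, 55, 2276]);
translate([432, 155, 287]) cube([392, 55, 29]);
translate([432, 155, 593]) cube([392, 55, 29]);
translate([432, 155, 899]) cube([392, 55, 29]);
translate([432, 155, 1205]) cube([392, 55, 29]);
translate([432, 155, 1511]) cube([392, 55, 29]);
translate([432, 155, 1817]) cube([392, 55, 29]);
translate([432, 155, 2123]) cube([392, 55, 29]);


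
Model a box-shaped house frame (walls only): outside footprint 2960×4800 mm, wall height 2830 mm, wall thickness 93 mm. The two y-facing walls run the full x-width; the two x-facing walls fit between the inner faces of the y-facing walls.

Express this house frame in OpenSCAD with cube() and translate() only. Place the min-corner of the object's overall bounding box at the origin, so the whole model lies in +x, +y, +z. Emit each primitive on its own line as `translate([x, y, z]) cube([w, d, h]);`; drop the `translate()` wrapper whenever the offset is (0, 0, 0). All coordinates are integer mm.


cube([2960, 93, 2830]);
translate([0, 4707, 0]) cube([2960, 93, 2830]);
translate([0, 93, 0]) cube([93, 4614, 2830]);
translate([2867, 93, 0]) cube([93, 4614, 2830]);


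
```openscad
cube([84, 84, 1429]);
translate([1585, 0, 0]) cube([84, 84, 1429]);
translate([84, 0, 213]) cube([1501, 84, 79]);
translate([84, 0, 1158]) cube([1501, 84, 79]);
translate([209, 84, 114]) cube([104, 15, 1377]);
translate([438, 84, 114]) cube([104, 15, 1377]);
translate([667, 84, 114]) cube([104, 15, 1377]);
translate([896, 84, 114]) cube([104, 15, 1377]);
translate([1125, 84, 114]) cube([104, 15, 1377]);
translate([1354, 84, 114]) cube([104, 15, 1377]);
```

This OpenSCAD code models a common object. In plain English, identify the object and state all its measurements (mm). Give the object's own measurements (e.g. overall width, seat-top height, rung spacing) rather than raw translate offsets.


A fence section. Two 84×84 mm posts, 1429 mm tall, stand on the floor with a clear span of 1501 mm between their inner faces. Two horizontal rails of 84×79 mm section span the gap between the posts with their undersides at z = 213 mm and z = 1158 mm, flush with the posts' −y face. 6 pickets, each 104 mm wide, 15 mm thick and 1377 mm tall, are fixed to the +y face of the rails with their bottoms at z = 114 mm, spaced across the span with a 125 mm gap after the −x post and between neighbouring pickets, with 127 mm left before the +x post.
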